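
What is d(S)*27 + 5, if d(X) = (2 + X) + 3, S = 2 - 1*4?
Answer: 86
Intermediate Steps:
S = -2 (S = 2 - 4 = -2)
d(X) = 5 + X
d(S)*27 + 5 = (5 - 2)*27 + 5 = 3*27 + 5 = 81 + 5 = 86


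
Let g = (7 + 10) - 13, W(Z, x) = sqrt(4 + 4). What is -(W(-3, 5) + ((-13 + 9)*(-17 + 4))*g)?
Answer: -208 - 2*sqrt(2) ≈ -210.83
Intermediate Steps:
W(Z, x) = 2*sqrt(2) (W(Z, x) = sqrt(8) = 2*sqrt(2))
g = 4 (g = 17 - 13 = 4)
-(W(-3, 5) + ((-13 + 9)*(-17 + 4))*g) = -(2*sqrt(2) + ((-13 + 9)*(-17 + 4))*4) = -(2*sqrt(2) - 4*(-13)*4) = -(2*sqrt(2) + 52*4) = -(2*sqrt(2) + 208) = -(208 + 2*sqrt(2)) = -208 - 2*sqrt(2)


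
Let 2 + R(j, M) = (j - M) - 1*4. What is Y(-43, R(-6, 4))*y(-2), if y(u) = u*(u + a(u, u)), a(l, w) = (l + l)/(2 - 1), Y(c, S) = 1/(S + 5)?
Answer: -12/11 ≈ -1.0909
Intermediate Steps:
R(j, M) = -6 + j - M (R(j, M) = -2 + ((j - M) - 1*4) = -2 + ((j - M) - 4) = -2 + (-4 + j - M) = -6 + j - M)
Y(c, S) = 1/(5 + S)
a(l, w) = 2*l (a(l, w) = (2*l)/1 = (2*l)*1 = 2*l)
y(u) = 3*u**2 (y(u) = u*(u + 2*u) = u*(3*u) = 3*u**2)
Y(-43, R(-6, 4))*y(-2) = (3*(-2)**2)/(5 + (-6 - 6 - 1*4)) = (3*4)/(5 + (-6 - 6 - 4)) = 12/(5 - 16) = 12/(-11) = -1/11*12 = -12/11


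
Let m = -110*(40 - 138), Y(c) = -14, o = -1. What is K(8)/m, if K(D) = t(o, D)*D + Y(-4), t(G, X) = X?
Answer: 5/1078 ≈ 0.0046382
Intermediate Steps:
m = 10780 (m = -110*(-98) = 10780)
K(D) = -14 + D**2 (K(D) = D*D - 14 = D**2 - 14 = -14 + D**2)
K(8)/m = (-14 + 8**2)/10780 = (-14 + 64)*(1/10780) = 50*(1/10780) = 5/1078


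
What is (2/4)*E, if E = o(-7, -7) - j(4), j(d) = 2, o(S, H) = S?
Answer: -9/2 ≈ -4.5000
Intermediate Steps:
E = -9 (E = -7 - 1*2 = -7 - 2 = -9)
(2/4)*E = (2/4)*(-9) = (2*(1/4))*(-9) = (1/2)*(-9) = -9/2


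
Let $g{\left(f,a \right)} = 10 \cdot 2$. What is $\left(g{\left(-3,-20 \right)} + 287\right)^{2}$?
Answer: $94249$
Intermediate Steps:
$g{\left(f,a \right)} = 20$
$\left(g{\left(-3,-20 \right)} + 287\right)^{2} = \left(20 + 287\right)^{2} = 307^{2} = 94249$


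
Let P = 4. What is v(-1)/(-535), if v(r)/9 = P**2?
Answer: -144/535 ≈ -0.26916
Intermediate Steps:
v(r) = 144 (v(r) = 9*4**2 = 9*16 = 144)
v(-1)/(-535) = 144/(-535) = 144*(-1/535) = -144/535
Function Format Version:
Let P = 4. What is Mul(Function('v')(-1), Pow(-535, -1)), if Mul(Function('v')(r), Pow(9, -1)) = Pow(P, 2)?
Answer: Rational(-144, 535) ≈ -0.26916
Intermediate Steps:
Function('v')(r) = 144 (Function('v')(r) = Mul(9, Pow(4, 2)) = Mul(9, 16) = 144)
Mul(Function('v')(-1), Pow(-535, -1)) = Mul(144, Pow(-535, -1)) = Mul(144, Rational(-1, 535)) = Rational(-144, 535)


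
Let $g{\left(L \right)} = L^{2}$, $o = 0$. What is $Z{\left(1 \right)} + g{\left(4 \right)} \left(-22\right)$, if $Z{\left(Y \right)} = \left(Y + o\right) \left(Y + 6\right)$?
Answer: $-345$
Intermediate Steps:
$Z{\left(Y \right)} = Y \left(6 + Y\right)$ ($Z{\left(Y \right)} = \left(Y + 0\right) \left(Y + 6\right) = Y \left(6 + Y\right)$)
$Z{\left(1 \right)} + g{\left(4 \right)} \left(-22\right) = 1 \left(6 + 1\right) + 4^{2} \left(-22\right) = 1 \cdot 7 + 16 \left(-22\right) = 7 - 352 = -345$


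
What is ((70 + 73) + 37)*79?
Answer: 14220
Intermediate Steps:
((70 + 73) + 37)*79 = (143 + 37)*79 = 180*79 = 14220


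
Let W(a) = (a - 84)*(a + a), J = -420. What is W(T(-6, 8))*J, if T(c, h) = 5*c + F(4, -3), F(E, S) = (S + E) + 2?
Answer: -2517480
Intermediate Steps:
F(E, S) = 2 + E + S (F(E, S) = (E + S) + 2 = 2 + E + S)
T(c, h) = 3 + 5*c (T(c, h) = 5*c + (2 + 4 - 3) = 5*c + 3 = 3 + 5*c)
W(a) = 2*a*(-84 + a) (W(a) = (-84 + a)*(2*a) = 2*a*(-84 + a))
W(T(-6, 8))*J = (2*(3 + 5*(-6))*(-84 + (3 + 5*(-6))))*(-420) = (2*(3 - 30)*(-84 + (3 - 30)))*(-420) = (2*(-27)*(-84 - 27))*(-420) = (2*(-27)*(-111))*(-420) = 5994*(-420) = -2517480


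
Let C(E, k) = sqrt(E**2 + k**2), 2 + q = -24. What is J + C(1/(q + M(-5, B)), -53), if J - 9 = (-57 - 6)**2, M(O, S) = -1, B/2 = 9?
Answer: 3978 + sqrt(2047762)/27 ≈ 4031.0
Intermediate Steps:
B = 18 (B = 2*9 = 18)
q = -26 (q = -2 - 24 = -26)
J = 3978 (J = 9 + (-57 - 6)**2 = 9 + (-63)**2 = 9 + 3969 = 3978)
J + C(1/(q + M(-5, B)), -53) = 3978 + sqrt((1/(-26 - 1))**2 + (-53)**2) = 3978 + sqrt((1/(-27))**2 + 2809) = 3978 + sqrt((-1/27)**2 + 2809) = 3978 + sqrt(1/729 + 2809) = 3978 + sqrt(2047762/729) = 3978 + sqrt(2047762)/27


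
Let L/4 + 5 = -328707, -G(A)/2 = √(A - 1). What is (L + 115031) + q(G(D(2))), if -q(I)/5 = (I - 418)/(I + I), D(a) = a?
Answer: -1200342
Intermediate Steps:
G(A) = -2*√(-1 + A) (G(A) = -2*√(A - 1) = -2*√(-1 + A))
L = -1314848 (L = -20 + 4*(-328707) = -20 - 1314828 = -1314848)
q(I) = -5*(-418 + I)/(2*I) (q(I) = -5*(I - 418)/(I + I) = -5*(-418 + I)/(2*I))
(L + 115031) + q(G(D(2))) = (-1314848 + 115031) + (-5/2 + 1045/((-2*√(-1 + 2)))) = -1199817 + (-5/2 + 1045/((-2*√1))) = -1199817 + (-5/2 + 1045/((-2*1))) = -1199817 + (-5/2 + 1045/(-2)) = -1199817 + (-5/2 + 1045*(-½)) = -1199817 + (-5/2 - 1045/2) = -1199817 - 525 = -1200342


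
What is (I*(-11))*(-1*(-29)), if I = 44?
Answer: -14036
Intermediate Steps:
(I*(-11))*(-1*(-29)) = (44*(-11))*(-1*(-29)) = -484*29 = -14036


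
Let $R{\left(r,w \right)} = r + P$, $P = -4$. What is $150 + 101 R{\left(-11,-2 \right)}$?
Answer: $-1365$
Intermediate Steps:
$R{\left(r,w \right)} = -4 + r$ ($R{\left(r,w \right)} = r - 4 = -4 + r$)
$150 + 101 R{\left(-11,-2 \right)} = 150 + 101 \left(-4 - 11\right) = 150 + 101 \left(-15\right) = 150 - 1515 = -1365$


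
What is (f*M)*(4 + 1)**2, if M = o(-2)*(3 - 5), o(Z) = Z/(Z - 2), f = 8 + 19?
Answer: -675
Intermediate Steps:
f = 27
o(Z) = Z/(-2 + Z)
M = -1 (M = (-2/(-2 - 2))*(3 - 5) = -2/(-4)*(-2) = -2*(-1/4)*(-2) = (1/2)*(-2) = -1)
(f*M)*(4 + 1)**2 = (27*(-1))*(4 + 1)**2 = -27*5**2 = -27*25 = -675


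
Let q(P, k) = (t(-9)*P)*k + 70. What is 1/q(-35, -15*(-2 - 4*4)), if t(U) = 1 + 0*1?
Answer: -1/9380 ≈ -0.00010661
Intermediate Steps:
t(U) = 1 (t(U) = 1 + 0 = 1)
q(P, k) = 70 + P*k (q(P, k) = (1*P)*k + 70 = P*k + 70 = 70 + P*k)
1/q(-35, -15*(-2 - 4*4)) = 1/(70 - (-525)*(-2 - 4*4)) = 1/(70 - (-525)*(-2 - 16)) = 1/(70 - (-525)*(-18)) = 1/(70 - 35*270) = 1/(70 - 9450) = 1/(-9380) = -1/9380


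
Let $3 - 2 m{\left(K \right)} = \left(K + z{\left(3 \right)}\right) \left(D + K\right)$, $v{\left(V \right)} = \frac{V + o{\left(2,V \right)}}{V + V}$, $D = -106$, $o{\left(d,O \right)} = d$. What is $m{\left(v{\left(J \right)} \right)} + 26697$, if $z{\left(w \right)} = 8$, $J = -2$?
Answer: $\frac{54245}{2} \approx 27123.0$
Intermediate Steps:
$v{\left(V \right)} = \frac{2 + V}{2 V}$ ($v{\left(V \right)} = \frac{V + 2}{V + V} = \frac{2 + V}{2 V}$)
$m{\left(K \right)} = \frac{3}{2} - \frac{\left(-106 + K\right) \left(8 + K\right)}{2}$ ($m{\left(K \right)} = \frac{3}{2} - \frac{\left(K + 8\right) \left(-106 + K\right)}{2} = \frac{3}{2} - \frac{\left(8 + K\right) \left(-106 + K\right)}{2} = \frac{3}{2} - \frac{\left(-106 + K\right) \left(8 + K\right)}{2}$)
$m{\left(v{\left(J \right)} \right)} + 26697 = \left(\frac{851}{2} + 49 \frac{2 - 2}{2 \left(-2\right)} - \frac{\left(\frac{2 - 2}{2 \left(-2\right)}\right)^{2}}{2}\right) + 26697 = \left(\frac{851}{2} + 49 \cdot \frac{1}{2} \left(- \frac{1}{2}\right) 0 - \frac{\left(\frac{1}{2} \left(- \frac{1}{2}\right) 0\right)^{2}}{2}\right) + 26697 = \left(\frac{851}{2} + 49 \cdot 0 - \frac{0^{2}}{2}\right) + 26697 = \left(\frac{851}{2} + 0 - 0\right) + 26697 = \left(\frac{851}{2} + 0 + 0\right) + 26697 = \frac{851}{2} + 26697 = \frac{54245}{2}$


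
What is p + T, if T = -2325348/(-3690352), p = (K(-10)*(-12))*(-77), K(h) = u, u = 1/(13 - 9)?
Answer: 213699165/922588 ≈ 231.63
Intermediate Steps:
u = ¼ (u = 1/4 = ¼ ≈ 0.25000)
K(h) = ¼
p = 231 (p = ((¼)*(-12))*(-77) = -3*(-77) = 231)
T = 581337/922588 (T = -2325348*(-1/3690352) = 581337/922588 ≈ 0.63012)
p + T = 231 + 581337/922588 = 213699165/922588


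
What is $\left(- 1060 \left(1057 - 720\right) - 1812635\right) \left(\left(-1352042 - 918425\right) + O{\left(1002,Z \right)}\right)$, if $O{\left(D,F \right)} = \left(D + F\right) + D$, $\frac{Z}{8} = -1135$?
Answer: $4941938066265$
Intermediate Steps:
$Z = -9080$ ($Z = 8 \left(-1135\right) = -9080$)
$O{\left(D,F \right)} = F + 2 D$
$\left(- 1060 \left(1057 - 720\right) - 1812635\right) \left(\left(-1352042 - 918425\right) + O{\left(1002,Z \right)}\right) = \left(- 1060 \left(1057 - 720\right) - 1812635\right) \left(\left(-1352042 - 918425\right) + \left(-9080 + 2 \cdot 1002\right)\right) = \left(\left(-1060\right) 337 - 1812635\right) \left(\left(-1352042 - 918425\right) + \left(-9080 + 2004\right)\right) = \left(-357220 - 1812635\right) \left(-2270467 - 7076\right) = \left(-2169855\right) \left(-2277543\right) = 4941938066265$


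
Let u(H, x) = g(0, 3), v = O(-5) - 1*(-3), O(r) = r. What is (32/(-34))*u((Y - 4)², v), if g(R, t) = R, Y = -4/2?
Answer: 0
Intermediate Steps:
Y = -2 (Y = -4*½ = -2)
v = -2 (v = -5 - 1*(-3) = -5 + 3 = -2)
u(H, x) = 0
(32/(-34))*u((Y - 4)², v) = (32/(-34))*0 = (32*(-1/34))*0 = -16/17*0 = 0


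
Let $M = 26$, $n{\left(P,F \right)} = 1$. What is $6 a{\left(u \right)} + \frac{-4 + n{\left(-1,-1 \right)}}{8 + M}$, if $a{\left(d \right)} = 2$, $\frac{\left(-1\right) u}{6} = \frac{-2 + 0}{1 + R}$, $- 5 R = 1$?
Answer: $\frac{405}{34} \approx 11.912$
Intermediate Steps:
$R = - \frac{1}{5}$ ($R = \left(- \frac{1}{5}\right) 1 = - \frac{1}{5} \approx -0.2$)
$u = 15$ ($u = - 6 \frac{-2 + 0}{1 - \frac{1}{5}} = - 6 \left(- \frac{2}{\frac{4}{5}}\right) = - 6 \left(\left(-2\right) \frac{5}{4}\right) = \left(-6\right) \left(- \frac{5}{2}\right) = 15$)
$6 a{\left(u \right)} + \frac{-4 + n{\left(-1,-1 \right)}}{8 + M} = 6 \cdot 2 + \frac{-4 + 1}{8 + 26} = 12 - \frac{3}{34} = \frac{405}{34}$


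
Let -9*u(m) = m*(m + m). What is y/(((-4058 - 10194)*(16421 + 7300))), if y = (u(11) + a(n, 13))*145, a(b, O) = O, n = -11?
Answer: 18125/3042645228 ≈ 5.9570e-6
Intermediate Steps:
u(m) = -2*m²/9 (u(m) = -m*(m + m)/9 = -m*2*m/9 = -2*m²/9)
y = -18125/9 (y = (-2/9*11² + 13)*145 = (-2/9*121 + 13)*145 = (-242/9 + 13)*145 = -125/9*145 = -18125/9 ≈ -2013.9)
y/(((-4058 - 10194)*(16421 + 7300))) = -18125*1/((-4058 - 10194)*(16421 + 7300))/9 = -18125/(9*((-14252*23721))) = -18125/9/(-338071692) = -18125/9*(-1/338071692) = 18125/3042645228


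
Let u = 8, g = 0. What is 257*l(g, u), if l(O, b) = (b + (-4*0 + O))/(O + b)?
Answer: 257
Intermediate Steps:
l(O, b) = 1 (l(O, b) = (b + (0 + O))/(O + b) = (b + O)/(O + b) = (O + b)/(O + b) = 1)
257*l(g, u) = 257*1 = 257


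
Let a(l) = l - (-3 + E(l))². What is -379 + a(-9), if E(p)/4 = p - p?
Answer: -397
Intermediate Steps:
E(p) = 0 (E(p) = 4*(p - p) = 4*0 = 0)
a(l) = -9 + l (a(l) = l - (-3 + 0)² = l - 1*(-3)² = l - 1*9 = l - 9 = -9 + l)
-379 + a(-9) = -379 + (-9 - 9) = -379 - 18 = -397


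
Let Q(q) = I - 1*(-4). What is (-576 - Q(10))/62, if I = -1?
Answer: -579/62 ≈ -9.3387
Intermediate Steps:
Q(q) = 3 (Q(q) = -1 - 1*(-4) = -1 + 4 = 3)
(-576 - Q(10))/62 = (-576 - 1*3)/62 = (-576 - 3)/62 = (1/62)*(-579) = -579/62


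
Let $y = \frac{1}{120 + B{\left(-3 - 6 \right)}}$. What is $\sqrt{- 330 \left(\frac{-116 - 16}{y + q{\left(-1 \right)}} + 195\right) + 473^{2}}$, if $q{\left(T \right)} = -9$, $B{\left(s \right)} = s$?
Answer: $\frac{\sqrt{38479157959}}{499} \approx 393.11$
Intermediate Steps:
$y = \frac{1}{111}$ ($y = \frac{1}{120 - 9} = \frac{1}{111} \approx 0.009009$)
$\sqrt{- 330 \left(\frac{-116 - 16}{y + q{\left(-1 \right)}} + 195\right) + 473^{2}} = \sqrt{- 330 \left(\frac{-116 - 16}{\frac{1}{111} - 9} + 195\right) + 473^{2}} = \sqrt{- 330 \left(- \frac{132}{- \frac{998}{111}} + 195\right) + 223729} = \sqrt{- 330 \left(\left(-132\right) \left(- \frac{111}{998}\right) + 195\right) + 223729} = \sqrt{- 330 \left(\frac{7326}{499} + 195\right) + 223729} = \sqrt{\left(-330\right) \frac{104631}{499} + 223729} = \sqrt{- \frac{34528230}{499} + 223729} = \sqrt{\frac{77112541}{499}} = \frac{\sqrt{38479157959}}{499}$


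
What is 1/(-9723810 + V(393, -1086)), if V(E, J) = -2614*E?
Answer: -1/10751112 ≈ -9.3014e-8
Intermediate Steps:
1/(-9723810 + V(393, -1086)) = 1/(-9723810 - 2614*393) = 1/(-9723810 - 1027302) = 1/(-10751112) = -1/10751112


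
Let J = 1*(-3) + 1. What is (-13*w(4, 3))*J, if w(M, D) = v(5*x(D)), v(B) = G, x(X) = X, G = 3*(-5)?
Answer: -390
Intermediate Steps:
G = -15
J = -2 (J = -3 + 1 = -2)
v(B) = -15
w(M, D) = -15
(-13*w(4, 3))*J = -13*(-15)*(-2) = 195*(-2) = -390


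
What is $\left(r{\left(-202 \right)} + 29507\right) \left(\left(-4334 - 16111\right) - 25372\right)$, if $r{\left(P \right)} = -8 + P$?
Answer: $-1342300649$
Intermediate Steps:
$\left(r{\left(-202 \right)} + 29507\right) \left(\left(-4334 - 16111\right) - 25372\right) = \left(\left(-8 - 202\right) + 29507\right) \left(\left(-4334 - 16111\right) - 25372\right) = \left(-210 + 29507\right) \left(-20445 - 25372\right) = 29297 \left(-45817\right) = -1342300649$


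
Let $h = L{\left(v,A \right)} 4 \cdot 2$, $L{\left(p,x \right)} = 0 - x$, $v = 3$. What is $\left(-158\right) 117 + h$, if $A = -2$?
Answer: $-18470$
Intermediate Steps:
$L{\left(p,x \right)} = - x$
$h = 16$ ($h = \left(-1\right) \left(-2\right) 4 \cdot 2 = 2 \cdot 4 \cdot 2 = 8 \cdot 2 = 16$)
$\left(-158\right) 117 + h = \left(-158\right) 117 + 16 = -18486 + 16 = -18470$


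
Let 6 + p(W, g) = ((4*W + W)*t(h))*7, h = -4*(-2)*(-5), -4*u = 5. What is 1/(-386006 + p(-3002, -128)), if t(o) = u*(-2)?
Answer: -1/648687 ≈ -1.5416e-6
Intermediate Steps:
u = -5/4 (u = -¼*5 = -5/4 ≈ -1.2500)
h = -40 (h = 8*(-5) = -40)
t(o) = 5/2 (t(o) = -5/4*(-2) = 5/2)
p(W, g) = -6 + 175*W/2 (p(W, g) = -6 + ((4*W + W)*(5/2))*7 = -6 + ((5*W)*(5/2))*7 = -6 + (25*W/2)*7 = -6 + 175*W/2)
1/(-386006 + p(-3002, -128)) = 1/(-386006 + (-6 + (175/2)*(-3002))) = 1/(-386006 + (-6 - 262675)) = 1/(-386006 - 262681) = 1/(-648687) = -1/648687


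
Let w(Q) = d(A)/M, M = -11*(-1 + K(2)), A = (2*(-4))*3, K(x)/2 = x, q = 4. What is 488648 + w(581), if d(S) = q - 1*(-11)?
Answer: 5375123/11 ≈ 4.8865e+5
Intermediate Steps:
K(x) = 2*x
A = -24 (A = -8*3 = -24)
d(S) = 15 (d(S) = 4 - 1*(-11) = 4 + 11 = 15)
M = -33 (M = -11*(-1 + 2*2) = -11*(-1 + 4) = -11*3 = -33)
w(Q) = -5/11 (w(Q) = 15/(-33) = 15*(-1/33) = -5/11)
488648 + w(581) = 488648 - 5/11 = 5375123/11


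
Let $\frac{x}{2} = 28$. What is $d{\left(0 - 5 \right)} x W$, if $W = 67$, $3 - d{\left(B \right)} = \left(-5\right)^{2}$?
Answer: $-82544$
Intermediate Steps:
$x = 56$ ($x = 2 \cdot 28 = 56$)
$d{\left(B \right)} = -22$ ($d{\left(B \right)} = 3 - \left(-5\right)^{2} = 3 - 25 = -22$)
$d{\left(0 - 5 \right)} x W = \left(-22\right) 56 \cdot 67 = \left(-1232\right) 67 = -82544$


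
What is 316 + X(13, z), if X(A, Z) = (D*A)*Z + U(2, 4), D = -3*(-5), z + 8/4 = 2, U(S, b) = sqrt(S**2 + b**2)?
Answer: 316 + 2*sqrt(5) ≈ 320.47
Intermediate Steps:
z = 0 (z = -2 + 2 = 0)
D = 15
X(A, Z) = 2*sqrt(5) + 15*A*Z (X(A, Z) = (15*A)*Z + sqrt(2**2 + 4**2) = 15*A*Z + sqrt(4 + 16) = 15*A*Z + sqrt(20) = 15*A*Z + 2*sqrt(5) = 2*sqrt(5) + 15*A*Z)
316 + X(13, z) = 316 + (2*sqrt(5) + 15*13*0) = 316 + (2*sqrt(5) + 0) = 316 + 2*sqrt(5)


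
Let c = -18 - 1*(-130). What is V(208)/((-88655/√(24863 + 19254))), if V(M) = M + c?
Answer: -64*√44117/17731 ≈ -0.75814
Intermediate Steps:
c = 112 (c = -18 + 130 = 112)
V(M) = 112 + M (V(M) = M + 112 = 112 + M)
V(208)/((-88655/√(24863 + 19254))) = (112 + 208)/((-88655/√(24863 + 19254))) = 320/((-88655*√44117/44117)) = 320*(-√44117/88655) = -64*√44117/17731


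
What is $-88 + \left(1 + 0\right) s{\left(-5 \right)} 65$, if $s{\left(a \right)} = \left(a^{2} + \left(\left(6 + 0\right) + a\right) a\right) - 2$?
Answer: $1082$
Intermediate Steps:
$s{\left(a \right)} = -2 + a^{2} + a \left(6 + a\right)$ ($s{\left(a \right)} = \left(a^{2} + \left(6 + a\right) a\right) - 2 = \left(a^{2} + a \left(6 + a\right)\right) - 2 = -2 + a^{2} + a \left(6 + a\right)$)
$-88 + \left(1 + 0\right) s{\left(-5 \right)} 65 = -88 + \left(1 + 0\right) \left(-2 + 2 \left(-5\right)^{2} + 6 \left(-5\right)\right) 65 = -88 + 1 \left(-2 + 2 \cdot 25 - 30\right) 65 = -88 + 1 \left(-2 + 50 - 30\right) 65 = -88 + 1 \cdot 18 \cdot 65 = -88 + 18 \cdot 65 = -88 + 1170 = 1082$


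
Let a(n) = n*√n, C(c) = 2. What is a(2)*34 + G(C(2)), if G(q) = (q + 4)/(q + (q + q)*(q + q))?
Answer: ⅓ + 68*√2 ≈ 96.500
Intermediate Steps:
a(n) = n^(3/2)
G(q) = (4 + q)/(q + 4*q²) (G(q) = (4 + q)/(q + (2*q)*(2*q)) = (4 + q)/(q + 4*q²))
a(2)*34 + G(C(2)) = 2^(3/2)*34 + (4 + 2)/(2*(1 + 4*2)) = (2*√2)*34 + (½)*6/(1 + 8) = 68*√2 + (½)*6/9 = 68*√2 + (½)*(⅑)*6 = 68*√2 + ⅓ = ⅓ + 68*√2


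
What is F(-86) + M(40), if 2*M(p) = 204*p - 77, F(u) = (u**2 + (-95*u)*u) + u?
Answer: -1382537/2 ≈ -6.9127e+5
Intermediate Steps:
F(u) = u - 94*u**2 (F(u) = (u**2 - 95*u**2) + u = -94*u**2 + u = u - 94*u**2)
M(p) = -77/2 + 102*p (M(p) = (204*p - 77)/2 = (-77 + 204*p)/2 = -77/2 + 102*p)
F(-86) + M(40) = -86*(1 - 94*(-86)) + (-77/2 + 102*40) = -86*(1 + 8084) + (-77/2 + 4080) = -86*8085 + 8083/2 = -695310 + 8083/2 = -1382537/2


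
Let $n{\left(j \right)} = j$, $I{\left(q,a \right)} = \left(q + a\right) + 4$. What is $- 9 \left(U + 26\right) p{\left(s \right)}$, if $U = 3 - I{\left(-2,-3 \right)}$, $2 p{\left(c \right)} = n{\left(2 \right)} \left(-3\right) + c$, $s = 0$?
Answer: $810$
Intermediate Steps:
$I{\left(q,a \right)} = 4 + a + q$ ($I{\left(q,a \right)} = \left(a + q\right) + 4 = 4 + a + q$)
$p{\left(c \right)} = -3 + \frac{c}{2}$ ($p{\left(c \right)} = \frac{2 \left(-3\right) + c}{2} = \frac{-6 + c}{2} = -3 + \frac{c}{2}$)
$U = 4$ ($U = 3 - \left(4 - 3 - 2\right) = 3 - -1 = 3 + 1 = 4$)
$- 9 \left(U + 26\right) p{\left(s \right)} = - 9 \left(4 + 26\right) \left(-3 + \frac{1}{2} \cdot 0\right) = - 9 \cdot 30 \left(-3 + 0\right) = - 9 \cdot 30 \left(-3\right) = \left(-9\right) \left(-90\right) = 810$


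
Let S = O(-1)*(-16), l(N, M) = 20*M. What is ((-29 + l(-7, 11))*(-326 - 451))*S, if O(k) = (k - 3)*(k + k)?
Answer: 18996096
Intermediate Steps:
O(k) = 2*k*(-3 + k) (O(k) = (-3 + k)*(2*k) = 2*k*(-3 + k))
S = -128 (S = (2*(-1)*(-3 - 1))*(-16) = (2*(-1)*(-4))*(-16) = 8*(-16) = -128)
((-29 + l(-7, 11))*(-326 - 451))*S = ((-29 + 20*11)*(-326 - 451))*(-128) = ((-29 + 220)*(-777))*(-128) = (191*(-777))*(-128) = -148407*(-128) = 18996096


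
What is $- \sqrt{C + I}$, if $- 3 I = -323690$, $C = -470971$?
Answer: $- \frac{i \sqrt{3267669}}{3} \approx - 602.56 i$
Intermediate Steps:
$I = \frac{323690}{3}$ ($I = \left(- \frac{1}{3}\right) \left(-323690\right) = \frac{323690}{3} \approx 1.079 \cdot 10^{5}$)
$- \sqrt{C + I} = - \sqrt{-470971 + \frac{323690}{3}} = - \sqrt{- \frac{1089223}{3}} = - \frac{i \sqrt{3267669}}{3}$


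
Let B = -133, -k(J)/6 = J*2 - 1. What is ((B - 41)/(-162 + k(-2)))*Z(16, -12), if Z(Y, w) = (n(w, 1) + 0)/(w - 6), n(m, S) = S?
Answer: -29/396 ≈ -0.073232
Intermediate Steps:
k(J) = 6 - 12*J (k(J) = -6*(J*2 - 1) = -6*(2*J - 1) = -6*(-1 + 2*J) = 6 - 12*J)
Z(Y, w) = 1/(-6 + w) (Z(Y, w) = (1 + 0)/(w - 6) = 1/(-6 + w))
((B - 41)/(-162 + k(-2)))*Z(16, -12) = ((-133 - 41)/(-162 + (6 - 12*(-2))))/(-6 - 12) = -174/(-162 + (6 + 24))/(-18) = -174/(-162 + 30)*(-1/18) = -174/(-132)*(-1/18) = -174*(-1/132)*(-1/18) = (29/22)*(-1/18) = -29/396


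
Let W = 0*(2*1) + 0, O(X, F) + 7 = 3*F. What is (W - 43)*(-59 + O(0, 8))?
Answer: 1806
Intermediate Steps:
O(X, F) = -7 + 3*F
W = 0 (W = 0*2 + 0 = 0 + 0 = 0)
(W - 43)*(-59 + O(0, 8)) = (0 - 43)*(-59 + (-7 + 3*8)) = -43*(-59 + (-7 + 24)) = -43*(-59 + 17) = -43*(-42) = 1806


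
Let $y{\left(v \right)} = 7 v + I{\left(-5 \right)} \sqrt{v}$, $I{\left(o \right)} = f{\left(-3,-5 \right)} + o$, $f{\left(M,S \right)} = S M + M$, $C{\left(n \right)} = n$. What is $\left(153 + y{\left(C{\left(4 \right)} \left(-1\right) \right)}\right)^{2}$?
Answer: $15429 + 3500 i \approx 15429.0 + 3500.0 i$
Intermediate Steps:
$f{\left(M,S \right)} = M + M S$ ($f{\left(M,S \right)} = M S + M = M + M S$)
$I{\left(o \right)} = 12 + o$ ($I{\left(o \right)} = - 3 \left(1 - 5\right) + o = \left(-3\right) \left(-4\right) + o = 12 + o$)
$y{\left(v \right)} = 7 v + 7 \sqrt{v}$ ($y{\left(v \right)} = 7 v + \left(12 - 5\right) \sqrt{v} = 7 v + 7 \sqrt{v}$)
$\left(153 + y{\left(C{\left(4 \right)} \left(-1\right) \right)}\right)^{2} = \left(153 + \left(7 \cdot 4 \left(-1\right) + 7 \sqrt{4 \left(-1\right)}\right)\right)^{2} = \left(153 + \left(7 \left(-4\right) + 7 \sqrt{-4}\right)\right)^{2} = \left(153 - \left(28 - 7 \cdot 2 i\right)\right)^{2} = \left(153 - \left(28 - 14 i\right)\right)^{2} = \left(125 + 14 i\right)^{2}$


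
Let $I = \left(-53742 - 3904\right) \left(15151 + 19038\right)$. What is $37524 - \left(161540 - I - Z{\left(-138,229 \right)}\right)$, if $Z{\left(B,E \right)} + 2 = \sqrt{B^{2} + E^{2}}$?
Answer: $-1970983112 + 29 \sqrt{85} \approx -1.971 \cdot 10^{9}$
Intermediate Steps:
$Z{\left(B,E \right)} = -2 + \sqrt{B^{2} + E^{2}}$
$I = -1970859094$ ($I = \left(-57646\right) 34189 = -1970859094$)
$37524 - \left(161540 - I - Z{\left(-138,229 \right)}\right) = 37524 - \left(1971020636 - \sqrt{\left(-138\right)^{2} + 229^{2}}\right) = 37524 - \left(1971020636 - \sqrt{19044 + 52441}\right) = 37524 - \left(1971020636 - 29 \sqrt{85}\right) = -1970983112 + 29 \sqrt{85}$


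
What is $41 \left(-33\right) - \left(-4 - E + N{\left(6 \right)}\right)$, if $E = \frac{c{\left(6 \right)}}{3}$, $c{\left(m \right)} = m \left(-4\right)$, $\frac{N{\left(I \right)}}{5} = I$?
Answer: $-1387$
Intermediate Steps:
$N{\left(I \right)} = 5 I$
$c{\left(m \right)} = - 4 m$
$E = -8$ ($E = \frac{\left(-4\right) 6}{3} = \left(-24\right) \frac{1}{3} = -8$)
$41 \left(-33\right) - \left(-4 - E + N{\left(6 \right)}\right) = 41 \left(-33\right) - \left(4 + 30\right) = -1353 - 34 = -1387$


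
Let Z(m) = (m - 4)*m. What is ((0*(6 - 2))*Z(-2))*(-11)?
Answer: 0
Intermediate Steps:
Z(m) = m*(-4 + m) (Z(m) = (-4 + m)*m = m*(-4 + m))
((0*(6 - 2))*Z(-2))*(-11) = ((0*(6 - 2))*(-2*(-4 - 2)))*(-11) = ((0*4)*(-2*(-6)))*(-11) = (0*12)*(-11) = 0*(-11) = 0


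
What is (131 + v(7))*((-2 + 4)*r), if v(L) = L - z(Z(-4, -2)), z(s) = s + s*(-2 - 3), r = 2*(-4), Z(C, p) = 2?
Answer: -2336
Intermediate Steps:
r = -8
z(s) = -4*s (z(s) = s + s*(-5) = s - 5*s = -4*s)
v(L) = 8 + L (v(L) = L - (-4)*2 = L - 1*(-8) = L + 8 = 8 + L)
(131 + v(7))*((-2 + 4)*r) = (131 + (8 + 7))*((-2 + 4)*(-8)) = (131 + 15)*(2*(-8)) = 146*(-16) = -2336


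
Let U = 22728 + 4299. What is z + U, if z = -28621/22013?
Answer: 594916730/22013 ≈ 27026.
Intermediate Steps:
z = -28621/22013 (z = -28621*1/22013 = -28621/22013 ≈ -1.3002)
U = 27027
z + U = -28621/22013 + 27027 = 594916730/22013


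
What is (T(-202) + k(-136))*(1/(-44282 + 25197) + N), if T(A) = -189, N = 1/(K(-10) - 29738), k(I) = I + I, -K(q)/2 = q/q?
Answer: 900333/22703516 ≈ 0.039656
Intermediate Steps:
K(q) = -2 (K(q) = -2*q/q = -2*1 = -2)
k(I) = 2*I
N = -1/29740 (N = 1/(-2 - 29738) = 1/(-29740) = -1/29740 ≈ -3.3625e-5)
(T(-202) + k(-136))*(1/(-44282 + 25197) + N) = (-189 + 2*(-136))*(1/(-44282 + 25197) - 1/29740) = (-189 - 272)*(1/(-19085) - 1/29740) = -461*(-1/19085 - 1/29740) = -461*(-1953/22703516) = 900333/22703516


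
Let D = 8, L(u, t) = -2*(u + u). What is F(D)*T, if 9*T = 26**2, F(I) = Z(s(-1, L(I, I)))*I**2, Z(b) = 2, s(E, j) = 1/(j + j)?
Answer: 86528/9 ≈ 9614.2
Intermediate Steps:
L(u, t) = -4*u
s(E, j) = 1/(2*j)
F(I) = 2*I**2
T = 676/9 (T = (1/9)*26**2 = (1/9)*676 = 676/9 ≈ 75.111)
F(D)*T = (2*8**2)*(676/9) = (2*64)*(676/9) = 128*(676/9) = 86528/9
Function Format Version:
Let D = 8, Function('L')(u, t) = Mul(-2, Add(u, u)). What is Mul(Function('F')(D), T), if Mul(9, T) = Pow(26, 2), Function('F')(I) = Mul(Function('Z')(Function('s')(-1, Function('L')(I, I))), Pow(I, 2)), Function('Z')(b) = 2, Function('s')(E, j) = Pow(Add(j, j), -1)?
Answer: Rational(86528, 9) ≈ 9614.2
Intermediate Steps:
Function('L')(u, t) = Mul(-4, u) (Function('L')(u, t) = Mul(-2, Mul(2, u)) = Mul(-4, u))
Function('s')(E, j) = Mul(Rational(1, 2), Pow(j, -1)) (Function('s')(E, j) = Pow(Mul(2, j), -1) = Mul(Rational(1, 2), Pow(j, -1)))
Function('F')(I) = Mul(2, Pow(I, 2))
T = Rational(676, 9) (T = Mul(Rational(1, 9), Pow(26, 2)) = Mul(Rational(1, 9), 676) = Rational(676, 9) ≈ 75.111)
Mul(Function('F')(D), T) = Mul(Mul(2, Pow(8, 2)), Rational(676, 9)) = Mul(Mul(2, 64), Rational(676, 9)) = Mul(128, Rational(676, 9)) = Rational(86528, 9)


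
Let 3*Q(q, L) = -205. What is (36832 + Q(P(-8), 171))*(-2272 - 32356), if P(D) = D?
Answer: -3819156748/3 ≈ -1.2731e+9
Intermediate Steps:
Q(q, L) = -205/3 (Q(q, L) = (⅓)*(-205) = -205/3)
(36832 + Q(P(-8), 171))*(-2272 - 32356) = (36832 - 205/3)*(-2272 - 32356) = (110291/3)*(-34628) = -3819156748/3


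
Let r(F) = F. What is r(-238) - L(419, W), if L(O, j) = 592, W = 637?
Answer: -830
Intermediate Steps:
r(-238) - L(419, W) = -238 - 1*592 = -238 - 592 = -830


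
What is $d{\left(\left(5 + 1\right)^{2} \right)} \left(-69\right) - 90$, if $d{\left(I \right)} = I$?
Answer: $-2574$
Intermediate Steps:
$d{\left(\left(5 + 1\right)^{2} \right)} \left(-69\right) - 90 = \left(5 + 1\right)^{2} \left(-69\right) - 90 = 6^{2} \left(-69\right) - 90 = 36 \left(-69\right) - 90 = -2484 - 90 = -2574$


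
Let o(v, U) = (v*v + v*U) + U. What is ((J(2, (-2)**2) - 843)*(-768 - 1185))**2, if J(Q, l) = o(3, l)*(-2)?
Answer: 3041637152841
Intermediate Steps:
o(v, U) = U + v**2 + U*v (o(v, U) = (v**2 + U*v) + U = U + v**2 + U*v)
J(Q, l) = -18 - 8*l (J(Q, l) = (l + 3**2 + l*3)*(-2) = (l + 9 + 3*l)*(-2) = (9 + 4*l)*(-2) = -18 - 8*l)
((J(2, (-2)**2) - 843)*(-768 - 1185))**2 = (((-18 - 8*(-2)**2) - 843)*(-768 - 1185))**2 = (((-18 - 8*4) - 843)*(-1953))**2 = (((-18 - 32) - 843)*(-1953))**2 = ((-50 - 843)*(-1953))**2 = (-893*(-1953))**2 = 1744029**2 = 3041637152841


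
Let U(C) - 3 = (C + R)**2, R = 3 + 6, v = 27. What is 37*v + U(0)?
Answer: 1083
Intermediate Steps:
R = 9
U(C) = 3 + (9 + C)**2 (U(C) = 3 + (C + 9)**2 = 3 + (9 + C)**2)
37*v + U(0) = 37*27 + (3 + (9 + 0)**2) = 999 + (3 + 9**2) = 999 + (3 + 81) = 999 + 84 = 1083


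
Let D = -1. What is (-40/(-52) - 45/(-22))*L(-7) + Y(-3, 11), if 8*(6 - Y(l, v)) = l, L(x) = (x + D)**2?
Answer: 213373/1144 ≈ 186.51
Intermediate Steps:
L(x) = (-1 + x)**2 (L(x) = (x - 1)**2 = (-1 + x)**2)
Y(l, v) = 6 - l/8
(-40/(-52) - 45/(-22))*L(-7) + Y(-3, 11) = (-40/(-52) - 45/(-22))*(-1 - 7)**2 + (6 - 1/8*(-3)) = (-40*(-1/52) - 45*(-1/22))*(-8)**2 + (6 + 3/8) = (10/13 + 45/22)*64 + 51/8 = (805/286)*64 + 51/8 = 25760/143 + 51/8 = 213373/1144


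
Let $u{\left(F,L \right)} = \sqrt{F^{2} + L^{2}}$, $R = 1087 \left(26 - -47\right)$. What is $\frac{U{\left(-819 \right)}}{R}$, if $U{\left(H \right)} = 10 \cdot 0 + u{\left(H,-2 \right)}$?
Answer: $\frac{\sqrt{670765}}{79351} \approx 0.010321$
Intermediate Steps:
$R = 79351$ ($R = 1087 \left(26 + 47\right) = 1087 \cdot 73 = 79351$)
$U{\left(H \right)} = \sqrt{4 + H^{2}}$ ($U{\left(H \right)} = 10 \cdot 0 + \sqrt{H^{2} + \left(-2\right)^{2}} = 0 + \sqrt{H^{2} + 4} = 0 + \sqrt{4 + H^{2}} = \sqrt{4 + H^{2}}$)
$\frac{U{\left(-819 \right)}}{R} = \frac{\sqrt{4 + \left(-819\right)^{2}}}{79351} = \sqrt{4 + 670761} \cdot \frac{1}{79351} = \sqrt{670765} \cdot \frac{1}{79351} = \frac{\sqrt{670765}}{79351}$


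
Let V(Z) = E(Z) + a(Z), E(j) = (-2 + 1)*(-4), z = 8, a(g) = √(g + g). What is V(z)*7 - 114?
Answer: -58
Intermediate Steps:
a(g) = √2*√g (a(g) = √(2*g) = √2*√g)
E(j) = 4 (E(j) = -1*(-4) = 4)
V(Z) = 4 + √2*√Z
V(z)*7 - 114 = (4 + √2*√8)*7 - 114 = (4 + √2*(2*√2))*7 - 114 = (4 + 4)*7 - 114 = 8*7 - 114 = 56 - 114 = -58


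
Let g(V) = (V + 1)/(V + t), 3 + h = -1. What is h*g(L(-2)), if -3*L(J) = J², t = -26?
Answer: -2/41 ≈ -0.048781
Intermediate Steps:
L(J) = -J²/3
h = -4 (h = -3 - 1 = -4)
g(V) = (1 + V)/(-26 + V) (g(V) = (V + 1)/(V - 26) = (1 + V)/(-26 + V))
h*g(L(-2)) = -4*(1 - ⅓*(-2)²)/(-26 - ⅓*(-2)²) = -4*(1 - ⅓*4)/(-26 - ⅓*4) = -4*(1 - 4/3)/(-26 - 4/3) = -4*(-1)/((-82/3)*3) = -(-6)*(-1)/(41*3) = -4*1/82 = -2/41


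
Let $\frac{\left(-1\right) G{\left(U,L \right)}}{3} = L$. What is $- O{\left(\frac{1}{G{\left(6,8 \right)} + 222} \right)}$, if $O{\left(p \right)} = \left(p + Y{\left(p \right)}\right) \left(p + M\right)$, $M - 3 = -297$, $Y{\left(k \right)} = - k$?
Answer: $0$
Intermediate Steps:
$G{\left(U,L \right)} = - 3 L$
$M = -294$ ($M = 3 - 297 = -294$)
$O{\left(p \right)} = 0$ ($O{\left(p \right)} = \left(p - p\right) \left(p - 294\right) = 0 \left(-294 + p\right) = 0$)
$- O{\left(\frac{1}{G{\left(6,8 \right)} + 222} \right)} = \left(-1\right) 0 = 0$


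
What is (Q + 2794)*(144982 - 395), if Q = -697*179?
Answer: -17635131803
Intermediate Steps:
Q = -124763
(Q + 2794)*(144982 - 395) = (-124763 + 2794)*(144982 - 395) = -121969*144587 = -17635131803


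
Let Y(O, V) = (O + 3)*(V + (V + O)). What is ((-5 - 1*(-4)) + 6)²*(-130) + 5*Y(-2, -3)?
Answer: -3290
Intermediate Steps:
Y(O, V) = (3 + O)*(O + 2*V) (Y(O, V) = (3 + O)*(V + (O + V)) = (3 + O)*(O + 2*V))
((-5 - 1*(-4)) + 6)²*(-130) + 5*Y(-2, -3) = ((-5 - 1*(-4)) + 6)²*(-130) + 5*((-2)² + 3*(-2) + 6*(-3) + 2*(-2)*(-3)) = ((-5 + 4) + 6)²*(-130) + 5*(4 - 6 - 18 + 12) = (-1 + 6)²*(-130) + 5*(-8) = 5²*(-130) - 40 = 25*(-130) - 40 = -3250 - 40 = -3290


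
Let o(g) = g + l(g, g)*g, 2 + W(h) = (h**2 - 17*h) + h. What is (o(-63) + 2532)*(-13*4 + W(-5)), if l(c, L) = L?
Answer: 328338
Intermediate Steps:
W(h) = -2 + h**2 - 16*h (W(h) = -2 + ((h**2 - 17*h) + h) = -2 + (h**2 - 16*h) = -2 + h**2 - 16*h)
o(g) = g + g**2 (o(g) = g + g*g = g + g**2)
(o(-63) + 2532)*(-13*4 + W(-5)) = (-63*(1 - 63) + 2532)*(-13*4 + (-2 + (-5)**2 - 16*(-5))) = (-63*(-62) + 2532)*(-52 + (-2 + 25 + 80)) = (3906 + 2532)*(-52 + 103) = 6438*51 = 328338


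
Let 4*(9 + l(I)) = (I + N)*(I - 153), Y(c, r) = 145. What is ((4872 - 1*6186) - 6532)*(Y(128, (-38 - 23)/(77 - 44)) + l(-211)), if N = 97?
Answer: -82461460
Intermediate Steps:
l(I) = -9 + (-153 + I)*(97 + I)/4 (l(I) = -9 + ((I + 97)*(I - 153))/4 = -9 + ((97 + I)*(-153 + I))/4 = -9 + ((-153 + I)*(97 + I))/4 = -9 + (-153 + I)*(97 + I)/4)
((4872 - 1*6186) - 6532)*(Y(128, (-38 - 23)/(77 - 44)) + l(-211)) = ((4872 - 1*6186) - 6532)*(145 + (-14877/4 - 14*(-211) + (1/4)*(-211)**2)) = ((4872 - 6186) - 6532)*(145 + (-14877/4 + 2954 + (1/4)*44521)) = (-1314 - 6532)*(145 + (-14877/4 + 2954 + 44521/4)) = -7846*(145 + 10365) = -7846*10510 = -82461460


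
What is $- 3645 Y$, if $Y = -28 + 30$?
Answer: $-7290$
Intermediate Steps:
$Y = 2$
$- 3645 Y = \left(-3645\right) 2 = -7290$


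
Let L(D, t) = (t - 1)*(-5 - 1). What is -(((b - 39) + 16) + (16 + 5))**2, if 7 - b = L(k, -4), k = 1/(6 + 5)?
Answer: -625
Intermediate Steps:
k = 1/11 ≈ 0.090909
L(D, t) = 6 - 6*t (L(D, t) = (-1 + t)*(-6) = 6 - 6*t)
b = -23 (b = 7 - (6 - 6*(-4)) = 7 - (6 + 24) = 7 - 1*30 = 7 - 30 = -23)
-(((b - 39) + 16) + (16 + 5))**2 = -(((-23 - 39) + 16) + (16 + 5))**2 = -((-62 + 16) + 21)**2 = -(-46 + 21)**2 = -1*(-25)**2 = -1*625 = -625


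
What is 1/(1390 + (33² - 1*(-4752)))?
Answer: 1/7231 ≈ 0.00013829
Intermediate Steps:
1/(1390 + (33² - 1*(-4752))) = 1/(1390 + (1089 + 4752)) = 1/(1390 + 5841) = 1/7231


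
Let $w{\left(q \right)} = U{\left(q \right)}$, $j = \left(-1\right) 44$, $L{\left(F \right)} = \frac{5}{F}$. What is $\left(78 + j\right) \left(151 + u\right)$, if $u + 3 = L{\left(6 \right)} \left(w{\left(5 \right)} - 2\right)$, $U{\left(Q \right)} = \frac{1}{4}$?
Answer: $\frac{59789}{12} \approx 4982.4$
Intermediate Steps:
$U{\left(Q \right)} = \frac{1}{4}$
$j = -44$
$w{\left(q \right)} = \frac{1}{4}$
$u = - \frac{107}{24}$ ($u = -3 + \frac{5}{6} \left(\frac{1}{4} - 2\right) = -3 + 5 \cdot \frac{1}{6} \left(- \frac{7}{4}\right) = -3 + \frac{5}{6} \left(- \frac{7}{4}\right) = -3 - \frac{35}{24} = - \frac{107}{24} \approx -4.4583$)
$\left(78 + j\right) \left(151 + u\right) = \left(78 - 44\right) \left(151 - \frac{107}{24}\right) = 34 \cdot \frac{3517}{24} = \frac{59789}{12}$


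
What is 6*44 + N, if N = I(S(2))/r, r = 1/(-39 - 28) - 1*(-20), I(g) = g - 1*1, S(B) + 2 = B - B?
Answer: 353295/1339 ≈ 263.85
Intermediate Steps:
S(B) = -2 (S(B) = -2 + (B - B) = -2 + 0 = -2)
I(g) = -1 + g (I(g) = g - 1 = -1 + g)
r = 1339/67 (r = 1/(-67) + 20 = -1/67 + 20 = 1339/67 ≈ 19.985)
N = -201/1339 (N = (-1 - 2)/(1339/67) = -3*67/1339 = -201/1339 ≈ -0.15011)
6*44 + N = 6*44 - 201/1339 = 264 - 201/1339 = 353295/1339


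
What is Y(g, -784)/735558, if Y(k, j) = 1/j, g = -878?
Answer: -1/576677472 ≈ -1.7341e-9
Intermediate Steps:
Y(g, -784)/735558 = 1/(-784*735558) = -1/784*1/735558 = -1/576677472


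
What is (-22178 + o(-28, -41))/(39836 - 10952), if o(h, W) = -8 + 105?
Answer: -22081/28884 ≈ -0.76447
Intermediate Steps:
o(h, W) = 97
(-22178 + o(-28, -41))/(39836 - 10952) = (-22178 + 97)/(39836 - 10952) = -22081/28884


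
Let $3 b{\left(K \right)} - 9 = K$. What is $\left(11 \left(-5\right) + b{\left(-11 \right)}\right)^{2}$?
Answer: $\frac{27889}{9} \approx 3098.8$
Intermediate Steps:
$b{\left(K \right)} = 3 + \frac{K}{3}$
$\left(11 \left(-5\right) + b{\left(-11 \right)}\right)^{2} = \left(11 \left(-5\right) + \left(3 + \frac{1}{3} \left(-11\right)\right)\right)^{2} = \left(-55 + \left(3 - \frac{11}{3}\right)\right)^{2} = \left(-55 - \frac{2}{3}\right)^{2} = \left(- \frac{167}{3}\right)^{2} = \frac{27889}{9}$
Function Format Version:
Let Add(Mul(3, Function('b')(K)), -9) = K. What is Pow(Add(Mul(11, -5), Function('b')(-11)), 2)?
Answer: Rational(27889, 9) ≈ 3098.8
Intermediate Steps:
Function('b')(K) = Add(3, Mul(Rational(1, 3), K))
Pow(Add(Mul(11, -5), Function('b')(-11)), 2) = Pow(Add(Mul(11, -5), Add(3, Mul(Rational(1, 3), -11))), 2) = Pow(Add(-55, Add(3, Rational(-11, 3))), 2) = Pow(Add(-55, Rational(-2, 3)), 2) = Pow(Rational(-167, 3), 2) = Rational(27889, 9)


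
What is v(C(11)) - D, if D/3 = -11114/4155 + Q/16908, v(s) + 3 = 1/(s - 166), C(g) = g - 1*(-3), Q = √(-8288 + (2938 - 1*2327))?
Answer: 1056383/210520 - 3*I*√853/5636 ≈ 5.018 - 0.015546*I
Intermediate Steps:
Q = 3*I*√853 (Q = √(-8288 + (2938 - 2327)) = √(-8288 + 611) = √(-7677) = 3*I*√853 ≈ 87.619*I)
C(g) = 3 + g (C(g) = g + 3 = 3 + g)
v(s) = -3 + 1/(-166 + s) (v(s) = -3 + 1/(s - 166) = -3 + 1/(-166 + s))
D = -11114/1385 + 3*I*√853/5636 (D = 3*(-11114/4155 + (3*I*√853)/16908) = 3*(-11114*1/4155 + (3*I*√853)*(1/16908)) = 3*(-11114/4155 + I*√853/5636) = -11114/1385 + 3*I*√853/5636 ≈ -8.0246 + 0.015546*I)
v(C(11)) - D = (499 - 3*(3 + 11))/(-166 + (3 + 11)) - (-11114/1385 + 3*I*√853/5636) = (499 - 3*14)/(-166 + 14) + (11114/1385 - 3*I*√853/5636) = (499 - 42)/(-152) + (11114/1385 - 3*I*√853/5636) = -1/152*457 + (11114/1385 - 3*I*√853/5636) = -457/152 + (11114/1385 - 3*I*√853/5636) = 1056383/210520 - 3*I*√853/5636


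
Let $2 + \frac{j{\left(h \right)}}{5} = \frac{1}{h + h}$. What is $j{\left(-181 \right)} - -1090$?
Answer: $\frac{390955}{362} \approx 1080.0$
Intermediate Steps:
$j{\left(h \right)} = -10 + \frac{5}{2 h}$ ($j{\left(h \right)} = -10 + \frac{5}{h + h} = -10 + \frac{5}{2 h}$)
$j{\left(-181 \right)} - -1090 = \left(-10 + \frac{5}{2 \left(-181\right)}\right) - -1090 = \left(-10 + \frac{5}{2} \left(- \frac{1}{181}\right)\right) + 1090 = \left(-10 - \frac{5}{362}\right) + 1090 = - \frac{3625}{362} + 1090 = \frac{390955}{362}$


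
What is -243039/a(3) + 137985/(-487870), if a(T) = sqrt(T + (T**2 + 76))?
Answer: -27597/97574 - 243039*sqrt(22)/44 ≈ -25908.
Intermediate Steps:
a(T) = sqrt(76 + T + T**2) (a(T) = sqrt(T + (76 + T**2)) = sqrt(76 + T + T**2))
-243039/a(3) + 137985/(-487870) = -243039/sqrt(76 + 3 + 3**2) + 137985/(-487870) = -243039/sqrt(76 + 3 + 9) + 137985*(-1/487870) = -243039*sqrt(22)/44 - 27597/97574 = -27597/97574 - 243039*sqrt(22)/44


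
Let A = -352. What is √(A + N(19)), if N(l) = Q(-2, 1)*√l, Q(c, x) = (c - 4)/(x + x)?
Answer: √(-352 - 3*√19) ≈ 19.107*I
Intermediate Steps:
Q(c, x) = (-4 + c)/(2*x) (Q(c, x) = (-4 + c)/((2*x)) = (-4 + c)*(1/(2*x)) = (-4 + c)/(2*x))
N(l) = -3*√l (N(l) = ((½)*(-4 - 2)/1)*√l = ((½)*1*(-6))*√l = -3*√l)
√(A + N(19)) = √(-352 - 3*√19)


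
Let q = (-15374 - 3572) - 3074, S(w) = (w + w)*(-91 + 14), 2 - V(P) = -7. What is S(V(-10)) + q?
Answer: -23406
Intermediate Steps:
V(P) = 9 (V(P) = 2 - 1*(-7) = 2 + 7 = 9)
S(w) = -154*w (S(w) = (2*w)*(-77) = -154*w)
q = -22020 (q = -18946 - 3074 = -22020)
S(V(-10)) + q = -154*9 - 22020 = -1386 - 22020 = -23406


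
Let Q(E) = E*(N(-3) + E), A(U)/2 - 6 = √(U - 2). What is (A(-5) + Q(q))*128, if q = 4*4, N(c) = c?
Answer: 28160 + 256*I*√7 ≈ 28160.0 + 677.31*I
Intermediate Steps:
A(U) = 12 + 2*√(-2 + U) (A(U) = 12 + 2*√(U - 2) = 12 + 2*√(-2 + U))
q = 16
Q(E) = E*(-3 + E)
(A(-5) + Q(q))*128 = ((12 + 2*√(-2 - 5)) + 16*(-3 + 16))*128 = ((12 + 2*√(-7)) + 16*13)*128 = ((12 + 2*(I*√7)) + 208)*128 = ((12 + 2*I*√7) + 208)*128 = (220 + 2*I*√7)*128 = 28160 + 256*I*√7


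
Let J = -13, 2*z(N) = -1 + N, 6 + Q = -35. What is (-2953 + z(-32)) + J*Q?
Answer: -4873/2 ≈ -2436.5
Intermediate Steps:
Q = -41 (Q = -6 - 35 = -41)
z(N) = -½ + N/2 (z(N) = (-1 + N)/2 = -½ + N/2)
(-2953 + z(-32)) + J*Q = (-2953 + (-½ + (½)*(-32))) - 13*(-41) = (-2953 + (-½ - 16)) + 533 = (-2953 - 33/2) + 533 = -5939/2 + 533 = -4873/2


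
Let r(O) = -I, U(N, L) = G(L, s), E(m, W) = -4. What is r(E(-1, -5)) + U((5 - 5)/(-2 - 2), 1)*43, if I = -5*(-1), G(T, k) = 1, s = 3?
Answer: 38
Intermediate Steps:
U(N, L) = 1
I = 5
r(O) = -5 (r(O) = -1*5 = -5)
r(E(-1, -5)) + U((5 - 5)/(-2 - 2), 1)*43 = -5 + 1*43 = -5 + 43 = 38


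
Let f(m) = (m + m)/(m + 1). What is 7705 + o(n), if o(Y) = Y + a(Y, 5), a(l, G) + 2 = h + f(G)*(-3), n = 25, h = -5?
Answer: 7718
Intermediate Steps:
f(m) = 2*m/(1 + m) (f(m) = (2*m)/(1 + m) = 2*m/(1 + m))
a(l, G) = -7 - 6*G/(1 + G) (a(l, G) = -2 + (-5 + (2*G/(1 + G))*(-3)) = -2 + (-5 - 6*G/(1 + G)) = -7 - 6*G/(1 + G))
o(Y) = -12 + Y (o(Y) = Y + (-7 - 13*5)/(1 + 5) = Y + (-7 - 65)/6 = Y + (⅙)*(-72) = Y - 12 = -12 + Y)
7705 + o(n) = 7705 + (-12 + 25) = 7705 + 13 = 7718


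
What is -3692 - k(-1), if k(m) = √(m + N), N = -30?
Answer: -3692 - I*√31 ≈ -3692.0 - 5.5678*I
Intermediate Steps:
k(m) = √(-30 + m) (k(m) = √(m - 30) = √(-30 + m))
-3692 - k(-1) = -3692 - √(-30 - 1) = -3692 - √(-31) = -3692 - I*√31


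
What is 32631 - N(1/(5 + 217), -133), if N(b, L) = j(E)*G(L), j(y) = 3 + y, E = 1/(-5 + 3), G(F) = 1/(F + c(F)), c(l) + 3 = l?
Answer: 17555483/538 ≈ 32631.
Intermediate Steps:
c(l) = -3 + l
G(F) = 1/(-3 + 2*F) (G(F) = 1/(F + (-3 + F)) = 1/(-3 + 2*F))
E = -½ (E = 1/(-2) = -½ ≈ -0.50000)
N(b, L) = 5/(2*(-3 + 2*L)) (N(b, L) = (3 - ½)/(-3 + 2*L) = 5/(2*(-3 + 2*L)))
32631 - N(1/(5 + 217), -133) = 32631 - 5/(2*(-3 + 2*(-133))) = 32631 - 5/(2*(-3 - 266)) = 32631 - 5/(2*(-269)) = 32631 - 5*(-1)/(2*269) = 32631 - 1*(-5/538) = 32631 + 5/538 = 17555483/538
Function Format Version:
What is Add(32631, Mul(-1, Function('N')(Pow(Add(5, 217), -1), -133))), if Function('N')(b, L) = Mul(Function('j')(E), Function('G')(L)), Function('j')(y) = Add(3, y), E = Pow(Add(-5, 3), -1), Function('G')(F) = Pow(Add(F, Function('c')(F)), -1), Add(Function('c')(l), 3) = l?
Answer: Rational(17555483, 538) ≈ 32631.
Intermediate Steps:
Function('c')(l) = Add(-3, l)
Function('G')(F) = Pow(Add(-3, Mul(2, F)), -1) (Function('G')(F) = Pow(Add(F, Add(-3, F)), -1) = Pow(Add(-3, Mul(2, F)), -1))
E = Rational(-1, 2) (E = Pow(-2, -1) = Rational(-1, 2) ≈ -0.50000)
Function('N')(b, L) = Mul(Rational(5, 2), Pow(Add(-3, Mul(2, L)), -1)) (Function('N')(b, L) = Mul(Add(3, Rational(-1, 2)), Pow(Add(-3, Mul(2, L)), -1)) = Mul(Rational(5, 2), Pow(Add(-3, Mul(2, L)), -1)))
Add(32631, Mul(-1, Function('N')(Pow(Add(5, 217), -1), -133))) = Add(32631, Mul(-1, Mul(Rational(5, 2), Pow(Add(-3, Mul(2, -133)), -1)))) = Add(32631, Mul(-1, Mul(Rational(5, 2), Pow(Add(-3, -266), -1)))) = Add(32631, Mul(-1, Mul(Rational(5, 2), Pow(-269, -1)))) = Add(32631, Mul(-1, Mul(Rational(5, 2), Rational(-1, 269)))) = Add(32631, Mul(-1, Rational(-5, 538))) = Add(32631, Rational(5, 538)) = Rational(17555483, 538)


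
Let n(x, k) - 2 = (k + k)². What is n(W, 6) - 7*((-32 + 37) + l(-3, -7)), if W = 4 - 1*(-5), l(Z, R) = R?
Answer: 160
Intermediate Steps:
W = 9 (W = 4 + 5 = 9)
n(x, k) = 2 + 4*k² (n(x, k) = 2 + (k + k)² = 2 + (2*k)² = 2 + 4*k²)
n(W, 6) - 7*((-32 + 37) + l(-3, -7)) = (2 + 4*6²) - 7*((-32 + 37) - 7) = (2 + 4*36) - 7*(5 - 7) = (2 + 144) - 7*(-2) = 146 + 14 = 160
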